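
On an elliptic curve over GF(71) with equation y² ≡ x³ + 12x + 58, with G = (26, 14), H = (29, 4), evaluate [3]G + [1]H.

(8, 58)

First 3G:
Repeated addition: build up to 3G.
2G: tangent at (26, 14): λ = (3·26² + 12)/(2·14) ≡ 52/28. 28⁻¹ ≡ 33 (mod 71) since 28·33 = 924 ≡ 1, so λ ≡ 52·33 ≡ 12.
  x = λ² - 26 - 26 = 144 - 52 ≡ 21; y = λ·(26 - 21) - 14 ≡ 46. → (21, 46)
3G: (21, 46) + (26, 14). λ = (14 - 46)/(26 - 21) ≡ 39/5 mod 71. 5⁻¹ ≡ 57 (mod 71), so λ ≡ 22.
  x = λ² - 21 - 26 = 484 - 47 ≡ 11; y = λ·(21 - 11) - 46 ≡ 32. → (11, 32)
3G = (11, 32).
Finally 3G + H:
(11, 32) + (29, 4). λ = (4 - 32)/(29 - 11) ≡ 43/18 mod 71. 18⁻¹ ≡ 4 (mod 71), so λ ≡ 30.
  x = λ² - 11 - 29 = 900 - 40 ≡ 8; y = λ·(11 - 8) - 32 ≡ 58. → (8, 58)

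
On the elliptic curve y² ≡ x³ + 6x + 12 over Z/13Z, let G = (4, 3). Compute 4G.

Repeated addition: build up to 4G.
2G: tangent at (4, 3): λ = (3·4² + 6)/(2·3) ≡ 2/6. 6⁻¹ ≡ 11 (mod 13), so λ ≡ 2·11 ≡ 9.
  x = λ² - 4 - 4 = 81 - 8 ≡ 8; y = λ·(4 - 8) - 3 ≡ 0. → (8, 0)
3G: (8, 0) + (4, 3). λ = (3 - 0)/(4 - 8) ≡ 3/9 mod 13. 9⁻¹ ≡ 3 (mod 13), so λ ≡ 9.
  x = λ² - 8 - 4 = 81 - 12 ≡ 4; y = λ·(8 - 4) - 0 ≡ 10. → (4, 10)
4G: (4, 10) + (4, 3): same x and y₁ ≡ -y₂, so the sum is the point at infinity.

O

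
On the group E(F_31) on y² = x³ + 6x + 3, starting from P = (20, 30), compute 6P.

Repeated addition: build up to 6P.
2P: tangent at (20, 30): λ = (3·20² + 6)/(2·30) ≡ 28/29. 29⁻¹ ≡ 15 (mod 31), so λ ≡ 28·15 ≡ 17.
  x = λ² - 20 - 20 = 289 - 40 ≡ 1; y = λ·(20 - 1) - 30 ≡ 14. → (1, 14)
3P: (1, 14) + (20, 30). λ = (30 - 14)/(20 - 1) ≡ 16/19 mod 31. 19⁻¹ ≡ 18 (mod 31), so λ ≡ 9.
  x = λ² - 1 - 20 = 81 - 21 ≡ 29; y = λ·(1 - 29) - 14 ≡ 13. → (29, 13)
4P: (29, 13) + (20, 30). λ = (30 - 13)/(20 - 29) ≡ 17/22 mod 31. 22⁻¹ ≡ 24 (mod 31) since 22·24 = 528 ≡ 1, so λ ≡ 5.
  x = λ² - 29 - 20 = 25 - 49 ≡ 7; y = λ·(29 - 7) - 13 ≡ 4. → (7, 4)
5P: (7, 4) + (20, 30). λ = (30 - 4)/(20 - 7) ≡ 26/13 mod 31. 13⁻¹ ≡ 12 (mod 31), so λ ≡ 2.
  x = λ² - 7 - 20 = 4 - 27 ≡ 8; y = λ·(7 - 8) - 4 ≡ 25. → (8, 25)
6P: (8, 25) + (20, 30). λ = (30 - 25)/(20 - 8) ≡ 5/12 mod 31. 12⁻¹ ≡ 13 (mod 31) since 12·13 = 156 ≡ 1, so λ ≡ 3.
  x = λ² - 8 - 20 = 9 - 28 ≡ 12; y = λ·(8 - 12) - 25 ≡ 25. → (12, 25)

(12, 25)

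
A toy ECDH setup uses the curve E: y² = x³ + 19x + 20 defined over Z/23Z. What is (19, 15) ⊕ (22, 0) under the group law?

(7, 17)

(19, 15) + (22, 0). λ = (0 - 15)/(22 - 19) ≡ 8/3 mod 23. 3⁻¹ ≡ 8 (mod 23), so λ ≡ 18.
  x = λ² - 19 - 22 = 324 - 41 ≡ 7; y = λ·(19 - 7) - 15 ≡ 17. → (7, 17)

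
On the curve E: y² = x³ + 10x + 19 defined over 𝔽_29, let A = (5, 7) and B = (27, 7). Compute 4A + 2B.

(15, 21)

First 4A:
Double-and-add on 4 = (100)₂. Start with A = (5, 7) for the leading 1-bit.
double: tangent at (5, 7): λ = (3·5² + 10)/(2·7) ≡ 27/14. 14⁻¹ ≡ 27 (mod 29), so λ ≡ 27·27 ≡ 4.
  x = λ² - 5 - 5 = 16 - 10 ≡ 6; y = λ·(5 - 6) - 7 ≡ 18. → (6, 18)
double: tangent at (6, 18): λ = (3·6² + 10)/(2·18) ≡ 2/7. 7⁻¹ ≡ 25 (mod 29) since 7·25 = 175 ≡ 1, so λ ≡ 2·25 ≡ 21.
  x = λ² - 6 - 6 = 441 - 12 ≡ 23; y = λ·(6 - 23) - 18 ≡ 2. → (23, 2)
4A = (23, 2).
Next 2B:
Repeated addition: build up to 2B.
2B: tangent at (27, 7): λ = (3·27² + 10)/(2·7) ≡ 22/14. 14⁻¹ ≡ 27 (mod 29) since 14·27 = 378 ≡ 1, so λ ≡ 22·27 ≡ 14.
  x = λ² - 27 - 27 = 196 - 54 ≡ 26; y = λ·(27 - 26) - 7 ≡ 7. → (26, 7)
2B = (26, 7).
Finally 4A + 2B:
(23, 2) + (26, 7). λ = (7 - 2)/(26 - 23) ≡ 5/3 mod 29. 3⁻¹ ≡ 10 (mod 29) since 3·10 = 30 ≡ 1, so λ ≡ 21.
  x = λ² - 23 - 26 = 441 - 49 ≡ 15; y = λ·(23 - 15) - 2 ≡ 21. → (15, 21)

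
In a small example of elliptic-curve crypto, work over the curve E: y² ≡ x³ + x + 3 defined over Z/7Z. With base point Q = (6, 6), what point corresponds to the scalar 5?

Repeated addition: build up to 5Q.
2Q: tangent at (6, 6): λ = (3·6² + 1)/(2·6) ≡ 4/5. 5⁻¹ ≡ 3 (mod 7) since 5·3 = 15 ≡ 1, so λ ≡ 4·3 ≡ 5.
  x = λ² - 6 - 6 = 25 - 12 ≡ 6; y = λ·(6 - 6) - 6 ≡ 1. → (6, 1)
3Q: (6, 1) + (6, 6): same x and y₁ ≡ -y₂, so the sum is 𝒪.
4Q: 𝒪 + (6, 6) = (6, 6) (identity).
5Q: tangent at (6, 6): λ = (3·6² + 1)/(2·6) ≡ 4/5. 5⁻¹ ≡ 3 (mod 7), so λ ≡ 4·3 ≡ 5.
  x = λ² - 6 - 6 = 25 - 12 ≡ 6; y = λ·(6 - 6) - 6 ≡ 1. → (6, 1)

(6, 1)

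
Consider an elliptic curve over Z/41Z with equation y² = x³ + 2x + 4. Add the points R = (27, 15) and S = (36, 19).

(27, 15) + (36, 19). λ = (19 - 15)/(36 - 27) ≡ 4/9 mod 41. 9⁻¹ ≡ 32 (mod 41), so λ ≡ 5.
  x = λ² - 27 - 36 = 25 - 63 ≡ 3; y = λ·(27 - 3) - 15 ≡ 23. → (3, 23)

(3, 23)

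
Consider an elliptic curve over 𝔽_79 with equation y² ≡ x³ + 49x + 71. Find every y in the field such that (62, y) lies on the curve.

x³ + 49x + 71 = 241437 ≡ 13 (mod 79).
Square roots of 13 mod 79: 31 and 48 (since 31² = 961 ≡ 13).

31, 48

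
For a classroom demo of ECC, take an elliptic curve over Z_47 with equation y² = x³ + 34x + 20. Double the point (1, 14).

tangent at (1, 14): λ = (3·1² + 34)/(2·14) ≡ 37/28. 28⁻¹ ≡ 42 (mod 47) since 28·42 = 1176 ≡ 1, so λ ≡ 37·42 ≡ 3.
  x = λ² - 1 - 1 = 9 - 2 ≡ 7; y = λ·(1 - 7) - 14 ≡ 15. → (7, 15)

(7, 15)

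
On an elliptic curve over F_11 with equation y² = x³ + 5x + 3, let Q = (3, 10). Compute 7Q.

Double-and-add on 7 = (111)₂. Start with Q = (3, 10) for the leading 1-bit.
double: tangent at (3, 10): λ = (3·3² + 5)/(2·10) ≡ 10/9. 9⁻¹ ≡ 5 (mod 11) since 9·5 = 45 ≡ 1, so λ ≡ 10·5 ≡ 6.
  x = λ² - 3 - 3 = 36 - 6 ≡ 8; y = λ·(3 - 8) - 10 ≡ 4. → (8, 4)
add Q: (8, 4) + (3, 10). λ = (10 - 4)/(3 - 8) ≡ 6/6 mod 11. 6⁻¹ ≡ 2 (mod 11) since 6·2 = 12 ≡ 1, so λ ≡ 1.
  x = λ² - 8 - 3 = 1 - 11 ≡ 1; y = λ·(8 - 1) - 4 ≡ 3. → (1, 3)
double: tangent at (1, 3): λ = (3·1² + 5)/(2·3) ≡ 8/6. 6⁻¹ ≡ 2 (mod 11) since 6·2 = 12 ≡ 1, so λ ≡ 8·2 ≡ 5.
  x = λ² - 1 - 1 = 25 - 2 ≡ 1; y = λ·(1 - 1) - 3 ≡ 8. → (1, 8)
add Q: (1, 8) + (3, 10). λ = (10 - 8)/(3 - 1) ≡ 2/2 mod 11. 2⁻¹ ≡ 6 (mod 11), so λ ≡ 1.
  x = λ² - 1 - 3 = 1 - 4 ≡ 8; y = λ·(1 - 8) - 8 ≡ 7. → (8, 7)

(8, 7)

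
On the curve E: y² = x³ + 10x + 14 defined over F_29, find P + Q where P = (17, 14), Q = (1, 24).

(20, 6)

(17, 14) + (1, 24). λ = (24 - 14)/(1 - 17) ≡ 10/13 mod 29. 13⁻¹ ≡ 9 (mod 29) since 13·9 = 117 ≡ 1, so λ ≡ 3.
  x = λ² - 17 - 1 = 9 - 18 ≡ 20; y = λ·(17 - 20) - 14 ≡ 6. → (20, 6)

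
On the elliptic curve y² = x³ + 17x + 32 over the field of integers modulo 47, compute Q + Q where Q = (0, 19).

(32, 31)

tangent at (0, 19): λ = (3·0² + 17)/(2·19) ≡ 17/38. 38⁻¹ ≡ 26 (mod 47), so λ ≡ 17·26 ≡ 19.
  x = λ² - 0 - 0 = 361 - 0 ≡ 32; y = λ·(0 - 32) - 19 ≡ 31. → (32, 31)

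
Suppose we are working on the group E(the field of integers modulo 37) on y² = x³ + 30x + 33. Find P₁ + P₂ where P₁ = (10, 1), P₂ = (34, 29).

(10, 1) + (34, 29). λ = (29 - 1)/(34 - 10) ≡ 28/24 mod 37. 24⁻¹ ≡ 17 (mod 37), so λ ≡ 32.
  x = λ² - 10 - 34 = 1024 - 44 ≡ 18; y = λ·(10 - 18) - 1 ≡ 2. → (18, 2)

(18, 2)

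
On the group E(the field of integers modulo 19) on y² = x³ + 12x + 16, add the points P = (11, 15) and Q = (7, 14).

(11, 15) + (7, 14). λ = (14 - 15)/(7 - 11) ≡ 18/15 mod 19. 15⁻¹ ≡ 14 (mod 19) since 15·14 = 210 ≡ 1, so λ ≡ 5.
  x = λ² - 11 - 7 = 25 - 18 ≡ 7; y = λ·(11 - 7) - 15 ≡ 5. → (7, 5)

(7, 5)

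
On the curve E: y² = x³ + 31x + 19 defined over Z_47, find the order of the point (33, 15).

11

2P: tangent at (33, 15): λ = (3·33² + 31)/(2·15) ≡ 8/30. 30⁻¹ ≡ 11 (mod 47) since 30·11 = 330 ≡ 1, so λ ≡ 8·11 ≡ 41.
  x = λ² - 33 - 33 = 1681 - 66 ≡ 17; y = λ·(33 - 17) - 15 ≡ 30. → (17, 30)
3P: (17, 30) + (33, 15). λ = (15 - 30)/(33 - 17) ≡ 32/16 mod 47. 16⁻¹ ≡ 3 (mod 47), so λ ≡ 2.
  x = λ² - 17 - 33 = 4 - 50 ≡ 1; y = λ·(17 - 1) - 30 ≡ 2. → (1, 2)
4P: (1, 2) + (33, 15). λ = (15 - 2)/(33 - 1) ≡ 13/32 mod 47. 32⁻¹ ≡ 25 (mod 47), so λ ≡ 43.
  x = λ² - 1 - 33 = 1849 - 34 ≡ 29; y = λ·(1 - 29) - 2 ≡ 16. → (29, 16)
5P: (29, 16) + (33, 15). λ = (15 - 16)/(33 - 29) ≡ 46/4 mod 47. 4⁻¹ ≡ 12 (mod 47) since 4·12 = 48 ≡ 1, so λ ≡ 35.
  x = λ² - 29 - 33 = 1225 - 62 ≡ 35; y = λ·(29 - 35) - 16 ≡ 9. → (35, 9)
6P: (35, 9) + (33, 15). λ = (15 - 9)/(33 - 35) ≡ 6/45 mod 47. 45⁻¹ ≡ 23 (mod 47), so λ ≡ 44.
  x = λ² - 35 - 33 = 1936 - 68 ≡ 35; y = λ·(35 - 35) - 9 ≡ 38. → (35, 38)
7P: (35, 38) + (33, 15). λ = (15 - 38)/(33 - 35) ≡ 24/45 mod 47. 45⁻¹ ≡ 23 (mod 47) since 45·23 = 1035 ≡ 1, so λ ≡ 35.
  x = λ² - 35 - 33 = 1225 - 68 ≡ 29; y = λ·(35 - 29) - 38 ≡ 31. → (29, 31)
8P: (29, 31) + (33, 15). λ = (15 - 31)/(33 - 29) ≡ 31/4 mod 47. 4⁻¹ ≡ 12 (mod 47), so λ ≡ 43.
  x = λ² - 29 - 33 = 1849 - 62 ≡ 1; y = λ·(29 - 1) - 31 ≡ 45. → (1, 45)
9P: (1, 45) + (33, 15). λ = (15 - 45)/(33 - 1) ≡ 17/32 mod 47. 32⁻¹ ≡ 25 (mod 47), so λ ≡ 2.
  x = λ² - 1 - 33 = 4 - 34 ≡ 17; y = λ·(1 - 17) - 45 ≡ 17. → (17, 17)
10P: (17, 17) + (33, 15). λ = (15 - 17)/(33 - 17) ≡ 45/16 mod 47. 16⁻¹ ≡ 3 (mod 47), so λ ≡ 41.
  x = λ² - 17 - 33 = 1681 - 50 ≡ 33; y = λ·(17 - 33) - 17 ≡ 32. → (33, 32)
11P: (33, 32) + (33, 15): same x and y₁ ≡ -y₂, so the sum is ∞.
11P = ∞, so the order is 11.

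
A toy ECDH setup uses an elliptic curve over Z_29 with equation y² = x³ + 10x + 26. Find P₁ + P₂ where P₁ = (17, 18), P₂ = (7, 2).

(18, 21)

(17, 18) + (7, 2). λ = (2 - 18)/(7 - 17) ≡ 13/19 mod 29. 19⁻¹ ≡ 26 (mod 29), so λ ≡ 19.
  x = λ² - 17 - 7 = 361 - 24 ≡ 18; y = λ·(17 - 18) - 18 ≡ 21. → (18, 21)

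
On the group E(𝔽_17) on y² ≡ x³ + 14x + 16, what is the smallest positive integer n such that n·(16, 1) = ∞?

2P: tangent at (16, 1): λ = (3·16² + 14)/(2·1) ≡ 0/2. 2⁻¹ ≡ 9 (mod 17) since 2·9 = 18 ≡ 1, so λ ≡ 0·9 ≡ 0.
  x = λ² - 16 - 16 = 0 - 32 ≡ 2; y = λ·(16 - 2) - 1 ≡ 16. → (2, 16)
3P: (2, 16) + (16, 1). λ = (1 - 16)/(16 - 2) ≡ 2/14 mod 17. 14⁻¹ ≡ 11 (mod 17) since 14·11 = 154 ≡ 1, so λ ≡ 5.
  x = λ² - 2 - 16 = 25 - 18 ≡ 7; y = λ·(2 - 7) - 16 ≡ 10. → (7, 10)
4P: (7, 10) + (16, 1). λ = (1 - 10)/(16 - 7) ≡ 8/9 mod 17. 9⁻¹ ≡ 2 (mod 17), so λ ≡ 16.
  x = λ² - 7 - 16 = 256 - 23 ≡ 12; y = λ·(7 - 12) - 10 ≡ 12. → (12, 12)
5P: (12, 12) + (16, 1). λ = (1 - 12)/(16 - 12) ≡ 6/4 mod 17. 4⁻¹ ≡ 13 (mod 17) since 4·13 = 52 ≡ 1, so λ ≡ 10.
  x = λ² - 12 - 16 = 100 - 28 ≡ 4; y = λ·(12 - 4) - 12 ≡ 0. → (4, 0)
6P: (4, 0) + (16, 1). λ = (1 - 0)/(16 - 4) ≡ 1/12 mod 17. 12⁻¹ ≡ 10 (mod 17) since 12·10 = 120 ≡ 1, so λ ≡ 10.
  x = λ² - 4 - 16 = 100 - 20 ≡ 12; y = λ·(4 - 12) - 0 ≡ 5. → (12, 5)
7P: (12, 5) + (16, 1). λ = (1 - 5)/(16 - 12) ≡ 13/4 mod 17. 4⁻¹ ≡ 13 (mod 17), so λ ≡ 16.
  x = λ² - 12 - 16 = 256 - 28 ≡ 7; y = λ·(12 - 7) - 5 ≡ 7. → (7, 7)
8P: (7, 7) + (16, 1). λ = (1 - 7)/(16 - 7) ≡ 11/9 mod 17. 9⁻¹ ≡ 2 (mod 17), so λ ≡ 5.
  x = λ² - 7 - 16 = 25 - 23 ≡ 2; y = λ·(7 - 2) - 7 ≡ 1. → (2, 1)
9P: (2, 1) + (16, 1). λ = (1 - 1)/(16 - 2) ≡ 0/14 mod 17. 14⁻¹ ≡ 11 (mod 17) since 14·11 = 154 ≡ 1, so λ ≡ 0.
  x = λ² - 2 - 16 = 0 - 18 ≡ 16; y = λ·(2 - 16) - 1 ≡ 16. → (16, 16)
10P: (16, 16) + (16, 1): same x and y₁ ≡ -y₂, so the sum is ∞.
10P = ∞, so the order is 10.

10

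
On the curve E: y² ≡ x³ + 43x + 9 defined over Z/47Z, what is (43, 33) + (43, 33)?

(45, 44)

tangent at (43, 33): λ = (3·43² + 43)/(2·33) ≡ 44/19. 19⁻¹ ≡ 5 (mod 47), so λ ≡ 44·5 ≡ 32.
  x = λ² - 43 - 43 = 1024 - 86 ≡ 45; y = λ·(43 - 45) - 33 ≡ 44. → (45, 44)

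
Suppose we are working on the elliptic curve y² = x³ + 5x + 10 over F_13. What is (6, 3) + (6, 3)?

(0, 6)

tangent at (6, 3): λ = (3·6² + 5)/(2·3) ≡ 9/6. 6⁻¹ ≡ 11 (mod 13) since 6·11 = 66 ≡ 1, so λ ≡ 9·11 ≡ 8.
  x = λ² - 6 - 6 = 64 - 12 ≡ 0; y = λ·(6 - 0) - 3 ≡ 6. → (0, 6)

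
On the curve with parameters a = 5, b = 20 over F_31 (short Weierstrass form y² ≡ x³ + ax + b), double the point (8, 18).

tangent at (8, 18): λ = (3·8² + 5)/(2·18) ≡ 11/5. 5⁻¹ ≡ 25 (mod 31) since 5·25 = 125 ≡ 1, so λ ≡ 11·25 ≡ 27.
  x = λ² - 8 - 8 = 729 - 16 ≡ 0; y = λ·(8 - 0) - 18 ≡ 12. → (0, 12)

(0, 12)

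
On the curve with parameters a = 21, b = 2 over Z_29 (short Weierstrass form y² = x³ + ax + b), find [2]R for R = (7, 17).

(6, 5)

tangent at (7, 17): λ = (3·7² + 21)/(2·17) ≡ 23/5. 5⁻¹ ≡ 6 (mod 29) since 5·6 = 30 ≡ 1, so λ ≡ 23·6 ≡ 22.
  x = λ² - 7 - 7 = 484 - 14 ≡ 6; y = λ·(7 - 6) - 17 ≡ 5. → (6, 5)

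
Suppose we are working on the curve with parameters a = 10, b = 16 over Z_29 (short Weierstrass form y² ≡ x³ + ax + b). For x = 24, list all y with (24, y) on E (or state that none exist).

x³ + 10x + 16 = 14080 ≡ 15 (mod 29).
15 is a non-residue mod 29; no y exists.

none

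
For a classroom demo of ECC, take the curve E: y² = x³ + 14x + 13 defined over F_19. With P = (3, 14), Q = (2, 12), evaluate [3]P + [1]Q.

First 3P:
Repeated addition: build up to 3P.
2P: tangent at (3, 14): λ = (3·3² + 14)/(2·14) ≡ 3/9. 9⁻¹ ≡ 17 (mod 19), so λ ≡ 3·17 ≡ 13.
  x = λ² - 3 - 3 = 169 - 6 ≡ 11; y = λ·(3 - 11) - 14 ≡ 15. → (11, 15)
3P: (11, 15) + (3, 14). λ = (14 - 15)/(3 - 11) ≡ 18/11 mod 19. 11⁻¹ ≡ 7 (mod 19) since 11·7 = 77 ≡ 1, so λ ≡ 12.
  x = λ² - 11 - 3 = 144 - 14 ≡ 16; y = λ·(11 - 16) - 15 ≡ 1. → (16, 1)
3P = (16, 1).
Finally 3P + Q:
(16, 1) + (2, 12). λ = (12 - 1)/(2 - 16) ≡ 11/5 mod 19. 5⁻¹ ≡ 4 (mod 19) since 5·4 = 20 ≡ 1, so λ ≡ 6.
  x = λ² - 16 - 2 = 36 - 18 ≡ 18; y = λ·(16 - 18) - 1 ≡ 6. → (18, 6)

(18, 6)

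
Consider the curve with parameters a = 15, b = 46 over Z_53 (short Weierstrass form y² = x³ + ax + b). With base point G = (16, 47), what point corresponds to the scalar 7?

(16, 6)

Double-and-add on 7 = (111)₂. Start with G = (16, 47) for the leading 1-bit.
double: tangent at (16, 47): λ = (3·16² + 15)/(2·47) ≡ 41/41. 41⁻¹ ≡ 22 (mod 53), so λ ≡ 41·22 ≡ 1.
  x = λ² - 16 - 16 = 1 - 32 ≡ 22; y = λ·(16 - 22) - 47 ≡ 0. → (22, 0)
add G: (22, 0) + (16, 47). λ = (47 - 0)/(16 - 22) ≡ 47/47 mod 53. 47⁻¹ ≡ 44 (mod 53) since 47·44 = 2068 ≡ 1, so λ ≡ 1.
  x = λ² - 22 - 16 = 1 - 38 ≡ 16; y = λ·(22 - 16) - 0 ≡ 6. → (16, 6)
double: tangent at (16, 6): λ = (3·16² + 15)/(2·6) ≡ 41/12. 12⁻¹ ≡ 31 (mod 53), so λ ≡ 41·31 ≡ 52.
  x = λ² - 16 - 16 = 2704 - 32 ≡ 22; y = λ·(16 - 22) - 6 ≡ 0. → (22, 0)
add G: (22, 0) + (16, 47). λ = (47 - 0)/(16 - 22) ≡ 47/47 mod 53. 47⁻¹ ≡ 44 (mod 53), so λ ≡ 1.
  x = λ² - 22 - 16 = 1 - 38 ≡ 16; y = λ·(22 - 16) - 0 ≡ 6. → (16, 6)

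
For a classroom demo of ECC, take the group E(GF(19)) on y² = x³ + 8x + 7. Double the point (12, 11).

(15, 5)

tangent at (12, 11): λ = (3·12² + 8)/(2·11) ≡ 3/3. 3⁻¹ ≡ 13 (mod 19) since 3·13 = 39 ≡ 1, so λ ≡ 3·13 ≡ 1.
  x = λ² - 12 - 12 = 1 - 24 ≡ 15; y = λ·(12 - 15) - 11 ≡ 5. → (15, 5)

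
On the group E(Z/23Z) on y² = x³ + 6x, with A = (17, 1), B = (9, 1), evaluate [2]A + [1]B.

(12, 11)

First 2A:
Repeated addition: build up to 2A.
2A: tangent at (17, 1): λ = (3·17² + 6)/(2·1) ≡ 22/2. 2⁻¹ ≡ 12 (mod 23), so λ ≡ 22·12 ≡ 11.
  x = λ² - 17 - 17 = 121 - 34 ≡ 18; y = λ·(17 - 18) - 1 ≡ 11. → (18, 11)
2A = (18, 11).
Finally 2A + B:
(18, 11) + (9, 1). λ = (1 - 11)/(9 - 18) ≡ 13/14 mod 23. 14⁻¹ ≡ 5 (mod 23), so λ ≡ 19.
  x = λ² - 18 - 9 = 361 - 27 ≡ 12; y = λ·(18 - 12) - 11 ≡ 11. → (12, 11)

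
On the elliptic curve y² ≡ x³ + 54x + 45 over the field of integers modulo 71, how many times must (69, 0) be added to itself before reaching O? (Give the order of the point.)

2P: (69, 0) + (69, 0): same x and y₁ ≡ -y₂, so the sum is O.
2P = O, so the order is 2.

2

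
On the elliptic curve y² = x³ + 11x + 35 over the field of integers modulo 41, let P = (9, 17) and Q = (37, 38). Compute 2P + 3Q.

(34, 5)

First 2P:
Repeated addition: build up to 2P.
2P: tangent at (9, 17): λ = (3·9² + 11)/(2·17) ≡ 8/34. 34⁻¹ ≡ 35 (mod 41) since 34·35 = 1190 ≡ 1, so λ ≡ 8·35 ≡ 34.
  x = λ² - 9 - 9 = 1156 - 18 ≡ 31; y = λ·(9 - 31) - 17 ≡ 14. → (31, 14)
2P = (31, 14).
Next 3Q:
Repeated addition: build up to 3Q.
2Q: tangent at (37, 38): λ = (3·37² + 11)/(2·38) ≡ 18/35. 35⁻¹ ≡ 34 (mod 41) since 35·34 = 1190 ≡ 1, so λ ≡ 18·34 ≡ 38.
  x = λ² - 37 - 37 = 1444 - 74 ≡ 17; y = λ·(37 - 17) - 38 ≡ 25. → (17, 25)
3Q: (17, 25) + (37, 38). λ = (38 - 25)/(37 - 17) ≡ 13/20 mod 41. 20⁻¹ ≡ 39 (mod 41), so λ ≡ 15.
  x = λ² - 17 - 37 = 225 - 54 ≡ 7; y = λ·(17 - 7) - 25 ≡ 2. → (7, 2)
3Q = (7, 2).
Finally 2P + 3Q:
(31, 14) + (7, 2). λ = (2 - 14)/(7 - 31) ≡ 29/17 mod 41. 17⁻¹ ≡ 29 (mod 41), so λ ≡ 21.
  x = λ² - 31 - 7 = 441 - 38 ≡ 34; y = λ·(31 - 34) - 14 ≡ 5. → (34, 5)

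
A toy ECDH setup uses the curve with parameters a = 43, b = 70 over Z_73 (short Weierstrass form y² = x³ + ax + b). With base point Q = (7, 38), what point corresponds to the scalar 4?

(50, 28)

Repeated addition: build up to 4Q.
2Q: tangent at (7, 38): λ = (3·7² + 43)/(2·38) ≡ 44/3. 3⁻¹ ≡ 49 (mod 73) since 3·49 = 147 ≡ 1, so λ ≡ 44·49 ≡ 39.
  x = λ² - 7 - 7 = 1521 - 14 ≡ 47; y = λ·(7 - 47) - 38 ≡ 8. → (47, 8)
3Q: (47, 8) + (7, 38). λ = (38 - 8)/(7 - 47) ≡ 30/33 mod 73. 33⁻¹ ≡ 31 (mod 73) since 33·31 = 1023 ≡ 1, so λ ≡ 54.
  x = λ² - 47 - 7 = 2916 - 54 ≡ 15; y = λ·(47 - 15) - 8 ≡ 41. → (15, 41)
4Q: (15, 41) + (7, 38). λ = (38 - 41)/(7 - 15) ≡ 70/65 mod 73. 65⁻¹ ≡ 9 (mod 73) since 65·9 = 585 ≡ 1, so λ ≡ 46.
  x = λ² - 15 - 7 = 2116 - 22 ≡ 50; y = λ·(15 - 50) - 41 ≡ 28. → (50, 28)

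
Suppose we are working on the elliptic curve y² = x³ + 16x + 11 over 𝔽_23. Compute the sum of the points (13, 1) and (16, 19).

(13, 1) + (16, 19). λ = (19 - 1)/(16 - 13) ≡ 18/3 mod 23. 3⁻¹ ≡ 8 (mod 23), so λ ≡ 6.
  x = λ² - 13 - 16 = 36 - 29 ≡ 7; y = λ·(13 - 7) - 1 ≡ 12. → (7, 12)

(7, 12)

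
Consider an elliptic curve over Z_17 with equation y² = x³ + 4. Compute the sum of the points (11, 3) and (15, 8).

(0, 15)

(11, 3) + (15, 8). λ = (8 - 3)/(15 - 11) ≡ 5/4 mod 17. 4⁻¹ ≡ 13 (mod 17), so λ ≡ 14.
  x = λ² - 11 - 15 = 196 - 26 ≡ 0; y = λ·(11 - 0) - 3 ≡ 15. → (0, 15)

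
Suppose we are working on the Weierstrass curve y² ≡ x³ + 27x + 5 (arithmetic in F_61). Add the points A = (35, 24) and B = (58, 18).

(35, 24) + (58, 18). λ = (18 - 24)/(58 - 35) ≡ 55/23 mod 61. 23⁻¹ ≡ 8 (mod 61), so λ ≡ 13.
  x = λ² - 35 - 58 = 169 - 93 ≡ 15; y = λ·(35 - 15) - 24 ≡ 53. → (15, 53)

(15, 53)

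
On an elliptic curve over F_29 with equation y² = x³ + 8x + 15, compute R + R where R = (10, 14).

tangent at (10, 14): λ = (3·10² + 8)/(2·14) ≡ 18/28. 28⁻¹ ≡ 28 (mod 29) since 28·28 = 784 ≡ 1, so λ ≡ 18·28 ≡ 11.
  x = λ² - 10 - 10 = 121 - 20 ≡ 14; y = λ·(10 - 14) - 14 ≡ 0. → (14, 0)

(14, 0)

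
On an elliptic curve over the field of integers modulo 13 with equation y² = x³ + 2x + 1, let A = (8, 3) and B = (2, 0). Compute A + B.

(8, 3) + (2, 0). λ = (0 - 3)/(2 - 8) ≡ 10/7 mod 13. 7⁻¹ ≡ 2 (mod 13), so λ ≡ 7.
  x = λ² - 8 - 2 = 49 - 10 ≡ 0; y = λ·(8 - 0) - 3 ≡ 1. → (0, 1)

(0, 1)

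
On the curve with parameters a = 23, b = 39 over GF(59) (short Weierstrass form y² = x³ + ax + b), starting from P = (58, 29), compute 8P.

(29, 16)

Repeated addition: build up to 8P.
2P: tangent at (58, 29): λ = (3·58² + 23)/(2·29) ≡ 26/58. 58⁻¹ ≡ 58 (mod 59), so λ ≡ 26·58 ≡ 33.
  x = λ² - 58 - 58 = 1089 - 116 ≡ 29; y = λ·(58 - 29) - 29 ≡ 43. → (29, 43)
3P: (29, 43) + (58, 29). λ = (29 - 43)/(58 - 29) ≡ 45/29 mod 59. 29⁻¹ ≡ 57 (mod 59), so λ ≡ 28.
  x = λ² - 29 - 58 = 784 - 87 ≡ 48; y = λ·(29 - 48) - 43 ≡ 15. → (48, 15)
4P: (48, 15) + (58, 29). λ = (29 - 15)/(58 - 48) ≡ 14/10 mod 59. 10⁻¹ ≡ 6 (mod 59) since 10·6 = 60 ≡ 1, so λ ≡ 25.
  x = λ² - 48 - 58 = 625 - 106 ≡ 47; y = λ·(48 - 47) - 15 ≡ 10. → (47, 10)
5P: (47, 10) + (58, 29). λ = (29 - 10)/(58 - 47) ≡ 19/11 mod 59. 11⁻¹ ≡ 43 (mod 59), so λ ≡ 50.
  x = λ² - 47 - 58 = 2500 - 105 ≡ 35; y = λ·(47 - 35) - 10 ≡ 0. → (35, 0)
6P: (35, 0) + (58, 29). λ = (29 - 0)/(58 - 35) ≡ 29/23 mod 59. 23⁻¹ ≡ 18 (mod 59) since 23·18 = 414 ≡ 1, so λ ≡ 50.
  x = λ² - 35 - 58 = 2500 - 93 ≡ 47; y = λ·(35 - 47) - 0 ≡ 49. → (47, 49)
7P: (47, 49) + (58, 29). λ = (29 - 49)/(58 - 47) ≡ 39/11 mod 59. 11⁻¹ ≡ 43 (mod 59) since 11·43 = 473 ≡ 1, so λ ≡ 25.
  x = λ² - 47 - 58 = 625 - 105 ≡ 48; y = λ·(47 - 48) - 49 ≡ 44. → (48, 44)
8P: (48, 44) + (58, 29). λ = (29 - 44)/(58 - 48) ≡ 44/10 mod 59. 10⁻¹ ≡ 6 (mod 59) since 10·6 = 60 ≡ 1, so λ ≡ 28.
  x = λ² - 48 - 58 = 784 - 106 ≡ 29; y = λ·(48 - 29) - 44 ≡ 16. → (29, 16)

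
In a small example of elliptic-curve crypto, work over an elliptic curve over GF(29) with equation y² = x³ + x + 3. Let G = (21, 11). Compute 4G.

Double-and-add on 4 = (100)₂. Start with G = (21, 11) for the leading 1-bit.
double: tangent at (21, 11): λ = (3·21² + 1)/(2·11) ≡ 19/22. 22⁻¹ ≡ 4 (mod 29), so λ ≡ 19·4 ≡ 18.
  x = λ² - 21 - 21 = 324 - 42 ≡ 21; y = λ·(21 - 21) - 11 ≡ 18. → (21, 18)
double: tangent at (21, 18): λ = (3·21² + 1)/(2·18) ≡ 19/7. 7⁻¹ ≡ 25 (mod 29), so λ ≡ 19·25 ≡ 11.
  x = λ² - 21 - 21 = 121 - 42 ≡ 21; y = λ·(21 - 21) - 18 ≡ 11. → (21, 11)

(21, 11)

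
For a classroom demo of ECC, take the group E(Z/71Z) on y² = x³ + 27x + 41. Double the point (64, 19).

tangent at (64, 19): λ = (3·64² + 27)/(2·19) ≡ 32/38. 38⁻¹ ≡ 43 (mod 71), so λ ≡ 32·43 ≡ 27.
  x = λ² - 64 - 64 = 729 - 128 ≡ 33; y = λ·(64 - 33) - 19 ≡ 37. → (33, 37)

(33, 37)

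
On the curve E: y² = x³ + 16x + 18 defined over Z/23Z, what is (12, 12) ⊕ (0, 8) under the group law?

(6, 13)

(12, 12) + (0, 8). λ = (8 - 12)/(0 - 12) ≡ 19/11 mod 23. 11⁻¹ ≡ 21 (mod 23), so λ ≡ 8.
  x = λ² - 12 - 0 = 64 - 12 ≡ 6; y = λ·(12 - 6) - 12 ≡ 13. → (6, 13)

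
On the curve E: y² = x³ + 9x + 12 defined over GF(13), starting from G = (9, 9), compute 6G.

O

Double-and-add on 6 = (110)₂. Start with G = (9, 9) for the leading 1-bit.
double: tangent at (9, 9): λ = (3·9² + 9)/(2·9) ≡ 5/5. 5⁻¹ ≡ 8 (mod 13) since 5·8 = 40 ≡ 1, so λ ≡ 5·8 ≡ 1.
  x = λ² - 9 - 9 = 1 - 18 ≡ 9; y = λ·(9 - 9) - 9 ≡ 4. → (9, 4)
add G: (9, 4) + (9, 9): same x and y₁ ≡ -y₂, so the sum is 𝒪.
double: 𝒪 + 𝒪 = 𝒪 (identity).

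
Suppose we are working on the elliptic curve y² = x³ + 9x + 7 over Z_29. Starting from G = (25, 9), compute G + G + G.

(13, 28)

Repeated addition: build up to 3G.
2G: tangent at (25, 9): λ = (3·25² + 9)/(2·9) ≡ 28/18. 18⁻¹ ≡ 21 (mod 29) since 18·21 = 378 ≡ 1, so λ ≡ 28·21 ≡ 8.
  x = λ² - 25 - 25 = 64 - 50 ≡ 14; y = λ·(25 - 14) - 9 ≡ 21. → (14, 21)
3G: (14, 21) + (25, 9). λ = (9 - 21)/(25 - 14) ≡ 17/11 mod 29. 11⁻¹ ≡ 8 (mod 29), so λ ≡ 20.
  x = λ² - 14 - 25 = 400 - 39 ≡ 13; y = λ·(14 - 13) - 21 ≡ 28. → (13, 28)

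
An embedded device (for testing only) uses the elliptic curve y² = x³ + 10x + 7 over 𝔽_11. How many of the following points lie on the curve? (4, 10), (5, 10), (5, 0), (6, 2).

1

(4, 10): 10² ≡ 1, rhs ≡ 1 → on.
(5, 10): 10² ≡ 1, rhs ≡ 6 → off.
(5, 0): 0² ≡ 0, rhs ≡ 6 → off.
(6, 2): 2² ≡ 4, rhs ≡ 8 → off.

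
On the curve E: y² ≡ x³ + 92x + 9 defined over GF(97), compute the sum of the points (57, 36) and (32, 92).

(57, 36) + (32, 92). λ = (92 - 36)/(32 - 57) ≡ 56/72 mod 97. 72⁻¹ ≡ 31 (mod 97), so λ ≡ 87.
  x = λ² - 57 - 32 = 7569 - 89 ≡ 11; y = λ·(57 - 11) - 36 ≡ 86. → (11, 86)

(11, 86)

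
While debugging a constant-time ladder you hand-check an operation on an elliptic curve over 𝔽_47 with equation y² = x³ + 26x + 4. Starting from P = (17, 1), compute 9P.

Double-and-add on 9 = (1001)₂. Start with P = (17, 1) for the leading 1-bit.
double: tangent at (17, 1): λ = (3·17² + 26)/(2·1) ≡ 0/2. 2⁻¹ ≡ 24 (mod 47), so λ ≡ 0·24 ≡ 0.
  x = λ² - 17 - 17 = 0 - 34 ≡ 13; y = λ·(17 - 13) - 1 ≡ 46. → (13, 46)
double: tangent at (13, 46): λ = (3·13² + 26)/(2·46) ≡ 16/45. 45⁻¹ ≡ 23 (mod 47), so λ ≡ 16·23 ≡ 39.
  x = λ² - 13 - 13 = 1521 - 26 ≡ 38; y = λ·(13 - 38) - 46 ≡ 13. → (38, 13)
double: tangent at (38, 13): λ = (3·38² + 26)/(2·13) ≡ 34/26. 26⁻¹ ≡ 38 (mod 47) since 26·38 = 988 ≡ 1, so λ ≡ 34·38 ≡ 23.
  x = λ² - 38 - 38 = 529 - 76 ≡ 30; y = λ·(38 - 30) - 13 ≡ 30. → (30, 30)
add P: (30, 30) + (17, 1). λ = (1 - 30)/(17 - 30) ≡ 18/34 mod 47. 34⁻¹ ≡ 18 (mod 47), so λ ≡ 42.
  x = λ² - 30 - 17 = 1764 - 47 ≡ 25; y = λ·(30 - 25) - 30 ≡ 39. → (25, 39)

(25, 39)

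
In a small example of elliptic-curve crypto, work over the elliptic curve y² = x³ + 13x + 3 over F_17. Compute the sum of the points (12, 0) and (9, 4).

(11, 10)

(12, 0) + (9, 4). λ = (4 - 0)/(9 - 12) ≡ 4/14 mod 17. 14⁻¹ ≡ 11 (mod 17), so λ ≡ 10.
  x = λ² - 12 - 9 = 100 - 21 ≡ 11; y = λ·(12 - 11) - 0 ≡ 10. → (11, 10)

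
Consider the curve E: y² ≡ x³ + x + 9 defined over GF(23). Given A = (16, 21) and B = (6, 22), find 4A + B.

First 4A:
Double-and-add on 4 = (100)₂. Start with A = (16, 21) for the leading 1-bit.
double: tangent at (16, 21): λ = (3·16² + 1)/(2·21) ≡ 10/19. 19⁻¹ ≡ 17 (mod 23), so λ ≡ 10·17 ≡ 9.
  x = λ² - 16 - 16 = 81 - 32 ≡ 3; y = λ·(16 - 3) - 21 ≡ 4. → (3, 4)
double: tangent at (3, 4): λ = (3·3² + 1)/(2·4) ≡ 5/8. 8⁻¹ ≡ 3 (mod 23), so λ ≡ 5·3 ≡ 15.
  x = λ² - 3 - 3 = 225 - 6 ≡ 12; y = λ·(3 - 12) - 4 ≡ 22. → (12, 22)
4A = (12, 22).
Finally 4A + B:
(12, 22) + (6, 22). λ = (22 - 22)/(6 - 12) ≡ 0/17 mod 23. 17⁻¹ ≡ 19 (mod 23) since 17·19 = 323 ≡ 1, so λ ≡ 0.
  x = λ² - 12 - 6 = 0 - 18 ≡ 5; y = λ·(12 - 5) - 22 ≡ 1. → (5, 1)

(5, 1)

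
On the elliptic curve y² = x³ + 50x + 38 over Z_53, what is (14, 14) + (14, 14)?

(15, 20)

tangent at (14, 14): λ = (3·14² + 50)/(2·14) ≡ 2/28. 28⁻¹ ≡ 36 (mod 53), so λ ≡ 2·36 ≡ 19.
  x = λ² - 14 - 14 = 361 - 28 ≡ 15; y = λ·(14 - 15) - 14 ≡ 20. → (15, 20)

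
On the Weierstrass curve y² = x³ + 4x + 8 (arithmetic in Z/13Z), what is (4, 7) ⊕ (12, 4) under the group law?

(1, 0)

(4, 7) + (12, 4). λ = (4 - 7)/(12 - 4) ≡ 10/8 mod 13. 8⁻¹ ≡ 5 (mod 13), so λ ≡ 11.
  x = λ² - 4 - 12 = 121 - 16 ≡ 1; y = λ·(4 - 1) - 7 ≡ 0. → (1, 0)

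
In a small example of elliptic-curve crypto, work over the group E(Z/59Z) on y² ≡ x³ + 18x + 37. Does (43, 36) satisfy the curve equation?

no

y² = 36² ≡ 57; x³ + 18x + 37 = 80318 ≡ 19 (mod 59). 57 ≠ 19.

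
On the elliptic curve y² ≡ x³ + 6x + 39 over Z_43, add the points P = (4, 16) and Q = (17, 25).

(4, 16) + (17, 25). λ = (25 - 16)/(17 - 4) ≡ 9/13 mod 43. 13⁻¹ ≡ 10 (mod 43), so λ ≡ 4.
  x = λ² - 4 - 17 = 16 - 21 ≡ 38; y = λ·(4 - 38) - 16 ≡ 20. → (38, 20)

(38, 20)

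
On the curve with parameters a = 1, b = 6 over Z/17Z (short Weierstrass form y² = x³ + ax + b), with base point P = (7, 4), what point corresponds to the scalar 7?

(1, 5)

Repeated addition: build up to 7P.
2P: tangent at (7, 4): λ = (3·7² + 1)/(2·4) ≡ 12/8. 8⁻¹ ≡ 15 (mod 17), so λ ≡ 12·15 ≡ 10.
  x = λ² - 7 - 7 = 100 - 14 ≡ 1; y = λ·(7 - 1) - 4 ≡ 5. → (1, 5)
3P: (1, 5) + (7, 4). λ = (4 - 5)/(7 - 1) ≡ 16/6 mod 17. 6⁻¹ ≡ 3 (mod 17), so λ ≡ 14.
  x = λ² - 1 - 7 = 196 - 8 ≡ 1; y = λ·(1 - 1) - 5 ≡ 12. → (1, 12)
4P: (1, 12) + (7, 4). λ = (4 - 12)/(7 - 1) ≡ 9/6 mod 17. 6⁻¹ ≡ 3 (mod 17), so λ ≡ 10.
  x = λ² - 1 - 7 = 100 - 8 ≡ 7; y = λ·(1 - 7) - 12 ≡ 13. → (7, 13)
5P: (7, 13) + (7, 4): same x and y₁ ≡ -y₂, so the sum is O.
6P: O + (7, 4) = (7, 4) (identity).
7P: tangent at (7, 4): λ = (3·7² + 1)/(2·4) ≡ 12/8. 8⁻¹ ≡ 15 (mod 17), so λ ≡ 12·15 ≡ 10.
  x = λ² - 7 - 7 = 100 - 14 ≡ 1; y = λ·(7 - 1) - 4 ≡ 5. → (1, 5)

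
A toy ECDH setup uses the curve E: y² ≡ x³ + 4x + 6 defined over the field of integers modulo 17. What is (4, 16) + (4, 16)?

(5, 10)

tangent at (4, 16): λ = (3·4² + 4)/(2·16) ≡ 1/15. 15⁻¹ ≡ 8 (mod 17), so λ ≡ 1·8 ≡ 8.
  x = λ² - 4 - 4 = 64 - 8 ≡ 5; y = λ·(4 - 5) - 16 ≡ 10. → (5, 10)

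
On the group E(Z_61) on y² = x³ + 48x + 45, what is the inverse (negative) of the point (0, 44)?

-(0, 44) = (0, -44 mod 61) = (0, 17).

(0, 17)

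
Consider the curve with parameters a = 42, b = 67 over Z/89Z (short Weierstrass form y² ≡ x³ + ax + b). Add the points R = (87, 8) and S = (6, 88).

(87, 8) + (6, 88). λ = (88 - 8)/(6 - 87) ≡ 80/8 mod 89. 8⁻¹ ≡ 78 (mod 89), so λ ≡ 10.
  x = λ² - 87 - 6 = 100 - 93 ≡ 7; y = λ·(87 - 7) - 8 ≡ 80. → (7, 80)

(7, 80)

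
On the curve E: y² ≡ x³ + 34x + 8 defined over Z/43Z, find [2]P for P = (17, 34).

tangent at (17, 34): λ = (3·17² + 34)/(2·34) ≡ 41/25. 25⁻¹ ≡ 31 (mod 43) since 25·31 = 775 ≡ 1, so λ ≡ 41·31 ≡ 24.
  x = λ² - 17 - 17 = 576 - 34 ≡ 26; y = λ·(17 - 26) - 34 ≡ 8. → (26, 8)

(26, 8)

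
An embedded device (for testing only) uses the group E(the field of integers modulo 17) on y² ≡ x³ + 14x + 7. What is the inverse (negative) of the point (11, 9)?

(11, 8)

-(11, 9) = (11, -9 mod 17) = (11, 8).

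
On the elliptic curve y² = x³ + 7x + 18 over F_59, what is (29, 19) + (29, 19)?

(47, 34)

tangent at (29, 19): λ = (3·29² + 7)/(2·19) ≡ 52/38. 38⁻¹ ≡ 14 (mod 59) since 38·14 = 532 ≡ 1, so λ ≡ 52·14 ≡ 20.
  x = λ² - 29 - 29 = 400 - 58 ≡ 47; y = λ·(29 - 47) - 19 ≡ 34. → (47, 34)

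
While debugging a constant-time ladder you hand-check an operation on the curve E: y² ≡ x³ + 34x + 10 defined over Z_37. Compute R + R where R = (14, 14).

tangent at (14, 14): λ = (3·14² + 34)/(2·14) ≡ 30/28. 28⁻¹ ≡ 4 (mod 37), so λ ≡ 30·4 ≡ 9.
  x = λ² - 14 - 14 = 81 - 28 ≡ 16; y = λ·(14 - 16) - 14 ≡ 5. → (16, 5)

(16, 5)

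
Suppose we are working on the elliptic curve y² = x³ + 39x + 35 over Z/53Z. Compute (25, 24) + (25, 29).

O

The two points share x = 25 and their y-coordinates satisfy 24 + 29 ≡ 0 (mod 53), so they are inverses. Their sum is the point at infinity.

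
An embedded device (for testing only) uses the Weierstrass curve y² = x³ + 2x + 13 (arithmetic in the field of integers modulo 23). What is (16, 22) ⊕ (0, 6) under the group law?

(16, 22) + (0, 6). λ = (6 - 22)/(0 - 16) ≡ 7/7 mod 23. 7⁻¹ ≡ 10 (mod 23), so λ ≡ 1.
  x = λ² - 16 - 0 = 1 - 16 ≡ 8; y = λ·(16 - 8) - 22 ≡ 9. → (8, 9)

(8, 9)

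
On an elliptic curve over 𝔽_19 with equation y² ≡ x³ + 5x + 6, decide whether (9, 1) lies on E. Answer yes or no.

yes

y² = 1² ≡ 1; x³ + 5x + 6 = 780 ≡ 1 (mod 19). 1 = 1.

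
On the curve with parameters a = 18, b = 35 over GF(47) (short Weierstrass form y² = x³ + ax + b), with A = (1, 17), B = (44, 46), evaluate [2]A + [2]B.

First 2A:
Repeated addition: build up to 2A.
2A: tangent at (1, 17): λ = (3·1² + 18)/(2·17) ≡ 21/34. 34⁻¹ ≡ 18 (mod 47), so λ ≡ 21·18 ≡ 2.
  x = λ² - 1 - 1 = 4 - 2 ≡ 2; y = λ·(1 - 2) - 17 ≡ 28. → (2, 28)
2A = (2, 28).
Next 2B:
Repeated addition: build up to 2B.
2B: tangent at (44, 46): λ = (3·44² + 18)/(2·46) ≡ 45/45. 45⁻¹ ≡ 23 (mod 47), so λ ≡ 45·23 ≡ 1.
  x = λ² - 44 - 44 = 1 - 88 ≡ 7; y = λ·(44 - 7) - 46 ≡ 38. → (7, 38)
2B = (7, 38).
Finally 2A + 2B:
(2, 28) + (7, 38). λ = (38 - 28)/(7 - 2) ≡ 10/5 mod 47. 5⁻¹ ≡ 19 (mod 47), so λ ≡ 2.
  x = λ² - 2 - 7 = 4 - 9 ≡ 42; y = λ·(2 - 42) - 28 ≡ 33. → (42, 33)

(42, 33)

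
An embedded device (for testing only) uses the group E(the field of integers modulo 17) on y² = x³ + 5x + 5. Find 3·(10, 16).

Write P = (10, 16).
Repeated addition: build up to 3P.
2P: tangent at (10, 16): λ = (3·10² + 5)/(2·16) ≡ 16/15. 15⁻¹ ≡ 8 (mod 17), so λ ≡ 16·8 ≡ 9.
  x = λ² - 10 - 10 = 81 - 20 ≡ 10; y = λ·(10 - 10) - 16 ≡ 1. → (10, 1)
3P: (10, 1) + (10, 16): same x and y₁ ≡ -y₂, so the sum is 𝒪.

O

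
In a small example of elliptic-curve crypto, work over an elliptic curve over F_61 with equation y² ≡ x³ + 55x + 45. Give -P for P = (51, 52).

(51, 9)

-(51, 52) = (51, -52 mod 61) = (51, 9).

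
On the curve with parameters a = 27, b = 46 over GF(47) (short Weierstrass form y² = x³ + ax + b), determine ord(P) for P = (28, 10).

2P: tangent at (28, 10): λ = (3·28² + 27)/(2·10) ≡ 29/20. 20⁻¹ ≡ 40 (mod 47), so λ ≡ 29·40 ≡ 32.
  x = λ² - 28 - 28 = 1024 - 56 ≡ 28; y = λ·(28 - 28) - 10 ≡ 37. → (28, 37)
3P: (28, 37) + (28, 10): same x and y₁ ≡ -y₂, so the sum is O.
3P = O, so the order is 3.

3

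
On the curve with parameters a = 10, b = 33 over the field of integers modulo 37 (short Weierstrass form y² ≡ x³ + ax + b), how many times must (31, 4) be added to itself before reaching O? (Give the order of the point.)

2P: tangent at (31, 4): λ = (3·31² + 10)/(2·4) ≡ 7/8. 8⁻¹ ≡ 14 (mod 37), so λ ≡ 7·14 ≡ 24.
  x = λ² - 31 - 31 = 576 - 62 ≡ 33; y = λ·(31 - 33) - 4 ≡ 22. → (33, 22)
3P: (33, 22) + (31, 4). λ = (4 - 22)/(31 - 33) ≡ 19/35 mod 37. 35⁻¹ ≡ 18 (mod 37) since 35·18 = 630 ≡ 1, so λ ≡ 9.
  x = λ² - 33 - 31 = 81 - 64 ≡ 17; y = λ·(33 - 17) - 22 ≡ 11. → (17, 11)
4P: (17, 11) + (31, 4). λ = (4 - 11)/(31 - 17) ≡ 30/14 mod 37. 14⁻¹ ≡ 8 (mod 37), so λ ≡ 18.
  x = λ² - 17 - 31 = 324 - 48 ≡ 17; y = λ·(17 - 17) - 11 ≡ 26. → (17, 26)
5P: (17, 26) + (31, 4). λ = (4 - 26)/(31 - 17) ≡ 15/14 mod 37. 14⁻¹ ≡ 8 (mod 37), so λ ≡ 9.
  x = λ² - 17 - 31 = 81 - 48 ≡ 33; y = λ·(17 - 33) - 26 ≡ 15. → (33, 15)
6P: (33, 15) + (31, 4). λ = (4 - 15)/(31 - 33) ≡ 26/35 mod 37. 35⁻¹ ≡ 18 (mod 37), so λ ≡ 24.
  x = λ² - 33 - 31 = 576 - 64 ≡ 31; y = λ·(33 - 31) - 15 ≡ 33. → (31, 33)
7P: (31, 33) + (31, 4): same x and y₁ ≡ -y₂, so the sum is O.
7P = O, so the order is 7.

7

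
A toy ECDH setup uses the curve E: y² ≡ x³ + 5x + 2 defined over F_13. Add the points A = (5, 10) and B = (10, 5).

(12, 10)

(5, 10) + (10, 5). λ = (5 - 10)/(10 - 5) ≡ 8/5 mod 13. 5⁻¹ ≡ 8 (mod 13), so λ ≡ 12.
  x = λ² - 5 - 10 = 144 - 15 ≡ 12; y = λ·(5 - 12) - 10 ≡ 10. → (12, 10)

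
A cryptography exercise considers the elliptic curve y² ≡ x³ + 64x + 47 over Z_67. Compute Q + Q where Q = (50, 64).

tangent at (50, 64): λ = (3·50² + 64)/(2·64) ≡ 60/61. 61⁻¹ ≡ 11 (mod 67) since 61·11 = 671 ≡ 1, so λ ≡ 60·11 ≡ 57.
  x = λ² - 50 - 50 = 3249 - 100 ≡ 0; y = λ·(50 - 0) - 64 ≡ 39. → (0, 39)

(0, 39)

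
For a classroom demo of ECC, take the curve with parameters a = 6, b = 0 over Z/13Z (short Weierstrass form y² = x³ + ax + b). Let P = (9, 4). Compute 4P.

Double-and-add on 4 = (100)₂. Start with P = (9, 4) for the leading 1-bit.
double: tangent at (9, 4): λ = (3·9² + 6)/(2·4) ≡ 2/8. 8⁻¹ ≡ 5 (mod 13), so λ ≡ 2·5 ≡ 10.
  x = λ² - 9 - 9 = 100 - 18 ≡ 4; y = λ·(9 - 4) - 4 ≡ 7. → (4, 7)
double: tangent at (4, 7): λ = (3·4² + 6)/(2·7) ≡ 2/1. 1⁻¹ ≡ 1 (mod 13) since 1·1 = 1 ≡ 1, so λ ≡ 2·1 ≡ 2.
  x = λ² - 4 - 4 = 4 - 8 ≡ 9; y = λ·(4 - 9) - 7 ≡ 9. → (9, 9)

(9, 9)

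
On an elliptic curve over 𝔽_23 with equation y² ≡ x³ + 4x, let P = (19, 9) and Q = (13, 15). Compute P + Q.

(19, 9) + (13, 15). λ = (15 - 9)/(13 - 19) ≡ 6/17 mod 23. 17⁻¹ ≡ 19 (mod 23), so λ ≡ 22.
  x = λ² - 19 - 13 = 484 - 32 ≡ 15; y = λ·(19 - 15) - 9 ≡ 10. → (15, 10)

(15, 10)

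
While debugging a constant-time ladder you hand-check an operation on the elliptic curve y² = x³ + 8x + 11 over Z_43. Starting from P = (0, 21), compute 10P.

(27, 42)

Double-and-add on 10 = (1010)₂. Start with P = (0, 21) for the leading 1-bit.
double: tangent at (0, 21): λ = (3·0² + 8)/(2·21) ≡ 8/42. 42⁻¹ ≡ 42 (mod 43) since 42·42 = 1764 ≡ 1, so λ ≡ 8·42 ≡ 35.
  x = λ² - 0 - 0 = 1225 - 0 ≡ 21; y = λ·(0 - 21) - 21 ≡ 18. → (21, 18)
double: tangent at (21, 18): λ = (3·21² + 8)/(2·18) ≡ 41/36. 36⁻¹ ≡ 6 (mod 43) since 36·6 = 216 ≡ 1, so λ ≡ 41·6 ≡ 31.
  x = λ² - 21 - 21 = 961 - 42 ≡ 16; y = λ·(21 - 16) - 18 ≡ 8. → (16, 8)
add P: (16, 8) + (0, 21). λ = (21 - 8)/(0 - 16) ≡ 13/27 mod 43. 27⁻¹ ≡ 8 (mod 43) since 27·8 = 216 ≡ 1, so λ ≡ 18.
  x = λ² - 16 - 0 = 324 - 16 ≡ 7; y = λ·(16 - 7) - 8 ≡ 25. → (7, 25)
double: tangent at (7, 25): λ = (3·7² + 8)/(2·25) ≡ 26/7. 7⁻¹ ≡ 37 (mod 43), so λ ≡ 26·37 ≡ 16.
  x = λ² - 7 - 7 = 256 - 14 ≡ 27; y = λ·(7 - 27) - 25 ≡ 42. → (27, 42)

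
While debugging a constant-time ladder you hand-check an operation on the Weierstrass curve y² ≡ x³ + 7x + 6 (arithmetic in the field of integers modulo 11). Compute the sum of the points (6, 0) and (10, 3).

(10, 8)

(6, 0) + (10, 3). λ = (3 - 0)/(10 - 6) ≡ 3/4 mod 11. 4⁻¹ ≡ 3 (mod 11) since 4·3 = 12 ≡ 1, so λ ≡ 9.
  x = λ² - 6 - 10 = 81 - 16 ≡ 10; y = λ·(6 - 10) - 0 ≡ 8. → (10, 8)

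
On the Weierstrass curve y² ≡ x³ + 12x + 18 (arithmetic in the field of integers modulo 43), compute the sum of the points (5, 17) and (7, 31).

(37, 17)

(5, 17) + (7, 31). λ = (31 - 17)/(7 - 5) ≡ 14/2 mod 43. 2⁻¹ ≡ 22 (mod 43) since 2·22 = 44 ≡ 1, so λ ≡ 7.
  x = λ² - 5 - 7 = 49 - 12 ≡ 37; y = λ·(5 - 37) - 17 ≡ 17. → (37, 17)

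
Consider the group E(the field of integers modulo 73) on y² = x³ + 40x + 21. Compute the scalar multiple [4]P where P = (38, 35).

Double-and-add on 4 = (100)₂. Start with P = (38, 35) for the leading 1-bit.
double: tangent at (38, 35): λ = (3·38² + 40)/(2·35) ≡ 65/70. 70⁻¹ ≡ 24 (mod 73), so λ ≡ 65·24 ≡ 27.
  x = λ² - 38 - 38 = 729 - 76 ≡ 69; y = λ·(38 - 69) - 35 ≡ 4. → (69, 4)
double: tangent at (69, 4): λ = (3·69² + 40)/(2·4) ≡ 15/8. 8⁻¹ ≡ 64 (mod 73), so λ ≡ 15·64 ≡ 11.
  x = λ² - 69 - 69 = 121 - 138 ≡ 56; y = λ·(69 - 56) - 4 ≡ 66. → (56, 66)

(56, 66)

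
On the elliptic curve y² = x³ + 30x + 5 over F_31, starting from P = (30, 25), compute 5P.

(13, 22)

Double-and-add on 5 = (101)₂. Start with P = (30, 25) for the leading 1-bit.
double: tangent at (30, 25): λ = (3·30² + 30)/(2·25) ≡ 2/19. 19⁻¹ ≡ 18 (mod 31), so λ ≡ 2·18 ≡ 5.
  x = λ² - 30 - 30 = 25 - 60 ≡ 27; y = λ·(30 - 27) - 25 ≡ 21. → (27, 21)
double: tangent at (27, 21): λ = (3·27² + 30)/(2·21) ≡ 16/11. 11⁻¹ ≡ 17 (mod 31) since 11·17 = 187 ≡ 1, so λ ≡ 16·17 ≡ 24.
  x = λ² - 27 - 27 = 576 - 54 ≡ 26; y = λ·(27 - 26) - 21 ≡ 3. → (26, 3)
add P: (26, 3) + (30, 25). λ = (25 - 3)/(30 - 26) ≡ 22/4 mod 31. 4⁻¹ ≡ 8 (mod 31) since 4·8 = 32 ≡ 1, so λ ≡ 21.
  x = λ² - 26 - 30 = 441 - 56 ≡ 13; y = λ·(26 - 13) - 3 ≡ 22. → (13, 22)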